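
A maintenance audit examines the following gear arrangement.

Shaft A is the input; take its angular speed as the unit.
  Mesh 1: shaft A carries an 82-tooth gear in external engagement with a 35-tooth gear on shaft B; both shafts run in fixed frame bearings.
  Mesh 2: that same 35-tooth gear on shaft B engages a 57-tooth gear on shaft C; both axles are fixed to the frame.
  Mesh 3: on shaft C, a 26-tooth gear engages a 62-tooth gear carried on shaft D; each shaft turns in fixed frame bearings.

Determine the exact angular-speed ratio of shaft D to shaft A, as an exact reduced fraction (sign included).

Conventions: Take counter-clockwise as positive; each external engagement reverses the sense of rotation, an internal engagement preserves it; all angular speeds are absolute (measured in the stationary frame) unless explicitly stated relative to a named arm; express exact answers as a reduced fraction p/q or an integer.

-1066/1767

class = fixed-axis compound train [3 meshes; 3 ratios multiply, 3 sense flips]
mesh 1 [82T→35T]: running ratio 82/35, sense −
mesh 2 [35T→57T]: running ratio 82/57, sense +
mesh 3 [26T→62T]: running ratio 1066/1767, sense −
ω_out/ω_in = -1066/1767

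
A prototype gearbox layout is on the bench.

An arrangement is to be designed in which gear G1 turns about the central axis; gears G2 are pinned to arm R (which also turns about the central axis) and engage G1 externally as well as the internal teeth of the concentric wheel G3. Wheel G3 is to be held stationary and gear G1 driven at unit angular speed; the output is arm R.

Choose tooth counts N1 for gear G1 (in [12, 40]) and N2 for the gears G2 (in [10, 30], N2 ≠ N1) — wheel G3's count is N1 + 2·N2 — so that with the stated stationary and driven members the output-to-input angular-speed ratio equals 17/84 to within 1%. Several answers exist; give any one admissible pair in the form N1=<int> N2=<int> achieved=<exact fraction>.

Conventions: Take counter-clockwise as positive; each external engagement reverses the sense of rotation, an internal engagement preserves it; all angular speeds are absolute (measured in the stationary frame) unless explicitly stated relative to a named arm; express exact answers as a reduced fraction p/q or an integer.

class = planetary set [ratio 17/84 wanted; Willis about the carrier]
Willis with ω_ring = 0: ω_arm/ω_sun = N1/(N1+N3); set equal to 17/84  ⇒  N3/N1 = 1/(17/84) − 1 = 67/17
N3 = N1 + 2·N2  ⇒  N2/N1 = (N3/N1 − 1)/2 = (67/17 − 1)/2 = 25/17
smallest multiple with N1 ≥ 12 and N2 ≥ 10: k = 1  ⇒  N1 = 1·17 = 17, N2 = 1·25 = 25 (N1 ≤ 40, N2 ≤ 30, N2 ≠ N1 ✓), N3 = 17 + 2·25 = 67
check: N1/(N1+N3) with N1 = 17, N3 = 67 gives 17/84; |achieved − target| = 0 ≤ 17/8400 ✓

N1=17 N2=25 achieved=17/84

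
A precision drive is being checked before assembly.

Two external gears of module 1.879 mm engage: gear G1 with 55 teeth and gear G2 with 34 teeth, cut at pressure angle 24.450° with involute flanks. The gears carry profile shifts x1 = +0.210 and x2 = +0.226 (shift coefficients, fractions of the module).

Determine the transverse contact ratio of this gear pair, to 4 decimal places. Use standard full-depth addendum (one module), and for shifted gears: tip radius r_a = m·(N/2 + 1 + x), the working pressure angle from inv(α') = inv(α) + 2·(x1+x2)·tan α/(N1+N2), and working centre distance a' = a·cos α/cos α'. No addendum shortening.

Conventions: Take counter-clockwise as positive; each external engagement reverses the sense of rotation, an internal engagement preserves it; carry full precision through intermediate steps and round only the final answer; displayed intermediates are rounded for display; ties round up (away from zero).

1.4888

topology: single-mesh involute geometry — m = 1.879, 55T/34T pair
base radii: r_b1 = 47.038656, r_b2 = 29.078442
tip radii: r_a1 = 53.946090, r_a2 = 34.246654
inv(α') = inv(24.450°) + 2·(+0.210+0.226)·tan α/(55+34) = 0.03239454  ⇒  α' = 25.61973°
a' = a·cos α / cos α' = 83.6155·cos 24.450°/cos 25.61973° = 84.416627
action lengths: √(r_a1²−r_b1²) = 26.411087, √(r_a2²−r_b2²) = 18.090814
base pitch p_b = π·m·cos α = 5.373683
CR = (26.411087 + 18.090814 − 84.416627·sin 25.61973°)/5.373683 = 1.488824
contact ratio ≈ 1.4888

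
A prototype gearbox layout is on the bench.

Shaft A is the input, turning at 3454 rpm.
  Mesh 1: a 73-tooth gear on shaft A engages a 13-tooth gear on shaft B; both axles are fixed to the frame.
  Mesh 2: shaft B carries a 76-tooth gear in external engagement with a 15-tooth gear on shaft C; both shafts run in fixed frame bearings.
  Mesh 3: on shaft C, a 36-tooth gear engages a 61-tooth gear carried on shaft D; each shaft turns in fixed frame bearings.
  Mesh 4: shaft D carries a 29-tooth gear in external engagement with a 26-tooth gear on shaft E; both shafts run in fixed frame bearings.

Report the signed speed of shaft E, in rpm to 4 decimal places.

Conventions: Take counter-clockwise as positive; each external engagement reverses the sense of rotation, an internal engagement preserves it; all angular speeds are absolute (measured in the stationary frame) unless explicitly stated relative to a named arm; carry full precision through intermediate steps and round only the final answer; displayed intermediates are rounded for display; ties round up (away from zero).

+64687.6672 rpm

topology: fixed-axis compound train — 4 meshes, A→E
mesh 1 [73T→13T]: ω = 3454.0000×73/13 = 19395.5385 rpm, sense flips to −
mesh 2 [76T→15T]: ω = 19395.5385×76/15 = 98270.7282 rpm, sense flips to +
mesh 3 [36T→61T]: ω = 98270.7282×36/61 = 57995.8396 rpm, sense flips to −
mesh 4 [29T→26T]: ω = 57995.8396×29/26 = 64687.6672 rpm, sense flips to +
signed output speed = +64687.6672 rpm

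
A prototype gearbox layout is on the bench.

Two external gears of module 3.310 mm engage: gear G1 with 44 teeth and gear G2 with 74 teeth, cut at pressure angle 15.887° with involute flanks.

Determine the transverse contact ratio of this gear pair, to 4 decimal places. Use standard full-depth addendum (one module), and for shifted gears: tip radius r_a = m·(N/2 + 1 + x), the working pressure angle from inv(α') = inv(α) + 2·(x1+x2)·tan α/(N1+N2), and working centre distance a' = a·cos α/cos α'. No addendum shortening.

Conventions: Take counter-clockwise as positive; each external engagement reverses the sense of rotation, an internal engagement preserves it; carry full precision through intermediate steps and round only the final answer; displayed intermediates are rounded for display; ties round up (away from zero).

2.0487

recognized (one external pair, fixed centres): single-mesh tooth geometry, m = 3.310, N1 = 44, N2 = 74
base radii: r_b1 = 70.038527, r_b2 = 117.792068
tip radii: r_a1 = 76.130000, r_a2 = 125.780000
no profile shift: α' = α, a' = a
action lengths: √(r_a1²−r_b1²) = 29.839264, √(r_a2²−r_b2²) = 44.109377
base pitch p_b = π·m·cos α = 10.001478
CR = (29.839264 + 44.109377 − 195.290000·sin 15.88700°)/10.001478 = 2.048673
contact ratio ≈ 2.0487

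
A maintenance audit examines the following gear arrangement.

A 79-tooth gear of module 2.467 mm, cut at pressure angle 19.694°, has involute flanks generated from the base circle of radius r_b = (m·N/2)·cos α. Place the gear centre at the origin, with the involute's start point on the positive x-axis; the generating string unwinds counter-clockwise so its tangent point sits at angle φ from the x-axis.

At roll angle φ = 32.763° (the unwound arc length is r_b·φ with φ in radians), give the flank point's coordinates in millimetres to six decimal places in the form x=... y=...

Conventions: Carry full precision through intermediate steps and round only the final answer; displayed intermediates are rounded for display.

x=105.542049 y=5.533291

recognized (one wheel, involute flank): single-mesh tooth geometry, m = 2.467, N = 79
pitch radius r_p = m·N/2 = 2.467·79/2 = 97.446500
base radius r_b = r_p·cos α = 97.446500·cos 19.694° = 91.746449
roll angle φ = 32.763° = 0.57182222 rad
x = r_b·(cos φ + φ·sin φ) = 105.542049
y = r_b·(sin φ − φ·cos φ) = 5.533291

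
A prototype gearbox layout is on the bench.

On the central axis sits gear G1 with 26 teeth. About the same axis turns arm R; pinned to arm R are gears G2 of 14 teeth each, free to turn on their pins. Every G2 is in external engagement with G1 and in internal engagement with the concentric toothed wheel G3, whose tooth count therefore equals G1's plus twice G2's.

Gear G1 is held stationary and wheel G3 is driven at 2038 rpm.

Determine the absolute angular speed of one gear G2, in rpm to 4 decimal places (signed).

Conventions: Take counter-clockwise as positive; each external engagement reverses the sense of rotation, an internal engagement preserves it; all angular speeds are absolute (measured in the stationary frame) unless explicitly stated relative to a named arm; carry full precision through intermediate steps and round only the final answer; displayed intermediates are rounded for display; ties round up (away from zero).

+3930.4286 rpm

recognized (axles ride arm R): planetary set, 26/14/54 teeth
normalise by the input: solve with ω_ring = 1, then scale by 2038 rpm
ring teeth: 26 + 2·14 = 54
26(ω_sun−ω_arm) = −54(ω_ring−ω_arm),  ω_sun = 0, ω_ring = 1
26(0−ω_arm) = −54(1−ω_arm)  ⇒  80·ω_arm = 54  ⇒  ω_arm = 27/40
sun–planet mesh: 26·(0−27/40) = −14·(ω_p−ω_arm)  ⇒  ω_p−ω_arm = 351/280
ω_p = 27/40 + 351/280 = 27/14
scale: ω_p = 27/14 × 2038 rpm = +3930.4286 rpm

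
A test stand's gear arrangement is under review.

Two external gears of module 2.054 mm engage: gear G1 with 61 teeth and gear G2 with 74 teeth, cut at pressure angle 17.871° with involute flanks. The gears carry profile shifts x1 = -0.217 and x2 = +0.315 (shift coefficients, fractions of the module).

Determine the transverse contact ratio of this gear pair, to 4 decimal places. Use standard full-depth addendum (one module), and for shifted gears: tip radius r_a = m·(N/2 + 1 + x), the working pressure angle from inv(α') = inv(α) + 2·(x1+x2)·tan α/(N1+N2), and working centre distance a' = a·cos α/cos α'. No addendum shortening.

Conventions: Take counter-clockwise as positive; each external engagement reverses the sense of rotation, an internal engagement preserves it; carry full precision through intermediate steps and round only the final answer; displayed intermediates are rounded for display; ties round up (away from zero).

1.9165

single-mesh involute tooth geometry (61T engaging 74T at module 2.054)
base radii: r_b1 = 59.624273, r_b2 = 72.331085
tip radii: r_a1 = 64.255282, r_a2 = 78.699010
inv(α') = inv(17.871°) + 2·(-0.217+0.315)·tan α/(61+74) = 0.01099268  ⇒  α' = 18.12511°
a' = a·cos α / cos α' = 138.6450·cos 17.871°/cos 18.12511° = 138.844914
action lengths: √(r_a1²−r_b1²) = 23.951772, √(r_a2²−r_b2²) = 31.012067
base pitch p_b = π·m·cos α = 6.141481
CR = (23.951772 + 31.012067 − 138.844914·sin 18.12511°)/6.141481 = 1.916502
contact ratio ≈ 1.9165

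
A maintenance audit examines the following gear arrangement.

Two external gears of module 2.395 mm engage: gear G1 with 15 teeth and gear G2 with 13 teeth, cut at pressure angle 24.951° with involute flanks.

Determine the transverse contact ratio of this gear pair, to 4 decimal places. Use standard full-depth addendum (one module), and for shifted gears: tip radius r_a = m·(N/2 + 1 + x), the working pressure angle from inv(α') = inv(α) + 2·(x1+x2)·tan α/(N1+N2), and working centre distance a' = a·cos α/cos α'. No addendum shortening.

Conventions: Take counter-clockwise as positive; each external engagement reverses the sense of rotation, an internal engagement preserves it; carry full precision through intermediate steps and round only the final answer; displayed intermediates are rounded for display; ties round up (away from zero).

class = single-mesh tooth geometry [involute pair 15T × 13T, m = 2.395]
base radii: r_b1 = 16.286040, r_b2 = 14.114568
tip radii: r_a1 = 20.357500, r_a2 = 17.962500
no profile shift: α' = α, a' = a
action lengths: √(r_a1²−r_b1²) = 12.214447, √(r_a2²−r_b2²) = 11.109923
base pitch p_b = π·m·cos α = 6.821880
CR = (12.214447 + 11.109923 − 33.530000·sin 24.95100°)/6.821880 = 1.345666
contact ratio ≈ 1.3457

1.3457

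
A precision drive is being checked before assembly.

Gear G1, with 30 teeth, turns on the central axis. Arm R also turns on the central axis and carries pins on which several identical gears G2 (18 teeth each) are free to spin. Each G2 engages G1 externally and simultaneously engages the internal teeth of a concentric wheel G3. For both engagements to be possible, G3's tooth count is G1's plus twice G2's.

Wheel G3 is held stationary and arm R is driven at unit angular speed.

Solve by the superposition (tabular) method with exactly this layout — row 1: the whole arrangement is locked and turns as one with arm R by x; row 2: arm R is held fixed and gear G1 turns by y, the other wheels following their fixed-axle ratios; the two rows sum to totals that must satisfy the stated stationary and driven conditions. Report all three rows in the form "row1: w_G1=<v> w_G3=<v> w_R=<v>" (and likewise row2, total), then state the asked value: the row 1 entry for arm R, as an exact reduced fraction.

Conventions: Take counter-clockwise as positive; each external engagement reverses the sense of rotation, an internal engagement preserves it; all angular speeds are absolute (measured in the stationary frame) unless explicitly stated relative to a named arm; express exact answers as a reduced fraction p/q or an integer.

row1: w_G1=1 w_G3=1 w_R=1
row2: w_G1=11/5 w_G3=-1 w_R=0
total: w_G1=16/5 w_G3=0 w_R=1
asked value: 1

topology: planetary set — G1 30T / G2 18T / G3 66T, arm = carrier (Willis)
row 1: whole set turns with the arm by x
row 2 (arm held, sun turns y): ω_ring = −(30/66)·y, ω_arm = 0
boundary: total ω_ring = x − (30/66)·y = 0 and total ω_arm = x = 1  ⇒  y = 11/5, x = 1
row 2 ring = −(30/66)·11/5 = -1
totals (row 1 + row 2): sun 1 + 11/5 = 16/5, ring 1 + (-1) = 0, arm 1 + 0 = 1
asked cell (row1, arm) = 1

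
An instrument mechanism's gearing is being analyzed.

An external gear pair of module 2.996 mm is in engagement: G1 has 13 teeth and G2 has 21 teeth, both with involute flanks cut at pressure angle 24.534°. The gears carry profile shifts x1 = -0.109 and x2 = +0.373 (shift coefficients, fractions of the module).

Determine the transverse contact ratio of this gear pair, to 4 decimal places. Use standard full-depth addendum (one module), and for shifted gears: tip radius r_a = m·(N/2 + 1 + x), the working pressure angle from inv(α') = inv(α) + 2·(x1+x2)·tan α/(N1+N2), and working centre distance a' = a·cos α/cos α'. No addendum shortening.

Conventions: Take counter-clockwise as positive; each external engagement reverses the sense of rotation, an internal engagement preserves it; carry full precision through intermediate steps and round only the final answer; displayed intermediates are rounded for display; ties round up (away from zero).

recognized (one external pair, fixed centres): single-mesh tooth geometry, m = 2.996, N1 = 13, N2 = 21
base radii: r_b1 = 17.715790, r_b2 = 28.617815
tip radii: r_a1 = 22.143436, r_a2 = 35.571508
inv(α') = inv(24.534°) + 2·(-0.109+0.373)·tan α/(13+21) = 0.03533232  ⇒  α' = 26.32885°
a' = a·cos α / cos α' = 50.9320·cos 24.534°/cos 26.32885° = 51.696425
action lengths: √(r_a1²−r_b1²) = 13.284673, √(r_a2²−r_b2²) = 21.127064
base pitch p_b = π·m·cos α = 8.562430
CR = (13.284673 + 21.127064 − 51.696425·sin 26.32885°)/8.562430 = 1.341116
contact ratio ≈ 1.3411

1.3411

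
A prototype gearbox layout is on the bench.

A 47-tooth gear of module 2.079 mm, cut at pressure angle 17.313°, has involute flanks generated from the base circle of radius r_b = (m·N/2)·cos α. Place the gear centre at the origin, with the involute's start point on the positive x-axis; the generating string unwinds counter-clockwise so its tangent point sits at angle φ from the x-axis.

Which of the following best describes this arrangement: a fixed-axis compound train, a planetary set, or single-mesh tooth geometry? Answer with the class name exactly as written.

recognized (one wheel, involute flank): single-mesh tooth geometry, m = 2.079, N = 47
classification: single-mesh tooth geometry

single-mesh tooth geometry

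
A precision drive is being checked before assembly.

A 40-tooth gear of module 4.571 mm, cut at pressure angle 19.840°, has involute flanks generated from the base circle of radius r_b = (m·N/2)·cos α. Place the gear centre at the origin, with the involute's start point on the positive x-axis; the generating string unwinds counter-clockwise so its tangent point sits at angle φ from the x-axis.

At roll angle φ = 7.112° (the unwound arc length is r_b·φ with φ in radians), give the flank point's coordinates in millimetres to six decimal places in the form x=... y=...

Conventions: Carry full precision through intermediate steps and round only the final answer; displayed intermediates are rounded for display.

single-mesh involute tooth geometry (40T wheel at module 4.571)
pitch radius r_p = m·N/2 = 4.571·40/2 = 91.420000
base radius r_b = r_p·cos α = 91.420000·cos 19.840° = 85.993680
roll angle φ = 7.112° = 0.12412782 rad
x = r_b·(cos φ + φ·sin φ) = 86.653613
y = r_b·(sin φ − φ·cos φ) = 0.054737

x=86.653613 y=0.054737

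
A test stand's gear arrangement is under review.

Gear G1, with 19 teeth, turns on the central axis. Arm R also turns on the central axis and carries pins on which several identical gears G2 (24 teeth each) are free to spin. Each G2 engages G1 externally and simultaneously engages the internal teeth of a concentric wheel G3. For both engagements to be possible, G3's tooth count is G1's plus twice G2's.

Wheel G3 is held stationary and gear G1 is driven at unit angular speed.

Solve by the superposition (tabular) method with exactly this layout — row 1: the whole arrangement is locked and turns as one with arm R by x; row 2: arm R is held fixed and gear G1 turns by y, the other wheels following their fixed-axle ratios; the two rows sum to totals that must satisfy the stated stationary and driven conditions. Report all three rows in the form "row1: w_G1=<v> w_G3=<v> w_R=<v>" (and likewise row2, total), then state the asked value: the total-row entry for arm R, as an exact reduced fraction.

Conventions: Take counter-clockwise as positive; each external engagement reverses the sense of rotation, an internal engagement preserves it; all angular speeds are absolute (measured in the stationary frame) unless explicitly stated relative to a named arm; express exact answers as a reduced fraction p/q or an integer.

class = planetary set [G3 = 19+2·24 = 67; Willis about the carrier]
row 1: whole set turns with the arm by x
row 2 (arm held, sun turns y): ω_ring = −(19/67)·y, ω_arm = 0
boundary: total ω_ring = x − (19/67)·y = 0 and total ω_sun = x + y = 1  ⇒  y = 67/86, x = 19/86
row 2 ring = −(19/67)·67/86 = -19/86
totals (row 1 + row 2): sun 19/86 + 67/86 = 1, ring 19/86 + (-19/86) = 0, arm 19/86 + 0 = 19/86
asked cell (total, arm) = 19/86

row1: w_G1=19/86 w_G3=19/86 w_R=19/86
row2: w_G1=67/86 w_G3=-19/86 w_R=0
total: w_G1=1 w_G3=0 w_R=19/86
asked value: 19/86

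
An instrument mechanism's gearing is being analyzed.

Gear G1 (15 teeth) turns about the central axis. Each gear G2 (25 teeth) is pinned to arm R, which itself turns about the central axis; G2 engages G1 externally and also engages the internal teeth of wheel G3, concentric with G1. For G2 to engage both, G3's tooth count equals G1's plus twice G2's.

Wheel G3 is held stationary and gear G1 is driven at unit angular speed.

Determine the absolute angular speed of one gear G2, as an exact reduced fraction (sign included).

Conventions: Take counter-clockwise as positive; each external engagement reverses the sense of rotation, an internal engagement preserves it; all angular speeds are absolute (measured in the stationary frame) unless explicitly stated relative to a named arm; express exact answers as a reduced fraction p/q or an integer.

recognized (axles ride arm R): planetary set, 15/25/65 teeth
ring teeth: 15 + 2·25 = 65
15(ω_sun−ω_arm) = −65(ω_ring−ω_arm),  ω_ring = 0, ω_sun = 1
15(1−ω_arm) = −65(0−ω_arm)  ⇒  80·ω_arm = 15  ⇒  ω_arm = 3/16
sun–planet mesh: 15·(1−3/16) = −25·(ω_p−ω_arm)  ⇒  ω_p−ω_arm = -39/80
ω_p = 3/16 − 39/80 = -3/10
exact speed ratio = -3/10

-3/10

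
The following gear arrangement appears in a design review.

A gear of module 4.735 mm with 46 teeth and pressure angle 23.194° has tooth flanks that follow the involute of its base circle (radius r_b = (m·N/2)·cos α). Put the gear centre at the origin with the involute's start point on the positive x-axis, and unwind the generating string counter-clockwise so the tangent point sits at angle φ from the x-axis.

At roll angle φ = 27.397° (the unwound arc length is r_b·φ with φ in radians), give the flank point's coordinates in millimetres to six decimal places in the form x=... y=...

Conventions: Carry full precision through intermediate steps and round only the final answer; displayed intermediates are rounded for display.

recognized (one wheel, involute flank): single-mesh tooth geometry, m = 4.735, N = 46
pitch radius r_p = m·N/2 = 4.735·46/2 = 108.905000
base radius r_b = r_p·cos α = 108.905000·cos 23.194° = 100.102926
roll angle φ = 27.397° = 0.47816786 rad
x = r_b·(cos φ + φ·sin φ) = 110.901029
y = r_b·(sin φ − φ·cos φ) = 3.565366

x=110.901029 y=3.565366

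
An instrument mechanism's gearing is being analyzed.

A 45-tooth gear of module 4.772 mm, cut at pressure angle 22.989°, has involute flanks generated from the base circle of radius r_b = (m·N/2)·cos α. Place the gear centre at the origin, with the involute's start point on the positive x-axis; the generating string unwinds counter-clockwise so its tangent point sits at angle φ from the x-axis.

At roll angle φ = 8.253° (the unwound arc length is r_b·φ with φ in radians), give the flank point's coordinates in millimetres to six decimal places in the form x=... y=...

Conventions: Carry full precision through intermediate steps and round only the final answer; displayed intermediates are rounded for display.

x=99.862745 y=0.098263

single-mesh involute tooth geometry (45T wheel at module 4.772)
pitch radius r_p = m·N/2 = 4.772·45/2 = 107.370000
base radius r_b = r_p·cos α = 107.370000·cos 22.989° = 98.842659
roll angle φ = 8.253° = 0.14404202 rad
x = r_b·(cos φ + φ·sin φ) = 99.862745
y = r_b·(sin φ − φ·cos φ) = 0.098263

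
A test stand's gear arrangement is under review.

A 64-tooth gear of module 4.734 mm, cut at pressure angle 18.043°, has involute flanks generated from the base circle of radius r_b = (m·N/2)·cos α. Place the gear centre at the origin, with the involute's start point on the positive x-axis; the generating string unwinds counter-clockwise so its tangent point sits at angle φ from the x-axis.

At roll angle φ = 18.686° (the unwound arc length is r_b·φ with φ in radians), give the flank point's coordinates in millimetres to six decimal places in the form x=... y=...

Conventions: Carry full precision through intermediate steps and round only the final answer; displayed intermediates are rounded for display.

x=151.496117 y=1.647829

topology: single-mesh involute geometry — m = 4.734, N = 64
pitch radius r_p = m·N/2 = 4.734·64/2 = 151.488000
base radius r_b = r_p·cos α = 151.488000·cos 18.043° = 144.038477
roll angle φ = 18.686° = 0.32613222 rad
x = r_b·(cos φ + φ·sin φ) = 151.496117
y = r_b·(sin φ − φ·cos φ) = 1.647829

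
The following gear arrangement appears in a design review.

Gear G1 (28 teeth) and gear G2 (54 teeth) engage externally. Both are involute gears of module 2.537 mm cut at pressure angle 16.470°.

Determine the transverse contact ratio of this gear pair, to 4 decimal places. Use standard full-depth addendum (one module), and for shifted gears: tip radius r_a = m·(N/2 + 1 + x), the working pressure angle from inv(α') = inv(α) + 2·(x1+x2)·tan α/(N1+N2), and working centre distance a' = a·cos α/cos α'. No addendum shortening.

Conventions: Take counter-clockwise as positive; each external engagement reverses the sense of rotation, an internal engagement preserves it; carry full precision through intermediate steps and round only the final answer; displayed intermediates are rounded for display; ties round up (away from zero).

single-mesh involute tooth geometry (28T engaging 54T at module 2.537)
base radii: r_b1 = 34.060637, r_b2 = 65.688371
tip radii: r_a1 = 38.055000, r_a2 = 71.036000
no profile shift: α' = α, a' = a
action lengths: √(r_a1²−r_b1²) = 16.972214, √(r_a2²−r_b2²) = 27.039809
base pitch p_b = π·m·cos α = 7.643189
CR = (16.972214 + 27.039809 − 104.017000·sin 16.47000°)/7.643189 = 1.899969
contact ratio ≈ 1.9000

1.9000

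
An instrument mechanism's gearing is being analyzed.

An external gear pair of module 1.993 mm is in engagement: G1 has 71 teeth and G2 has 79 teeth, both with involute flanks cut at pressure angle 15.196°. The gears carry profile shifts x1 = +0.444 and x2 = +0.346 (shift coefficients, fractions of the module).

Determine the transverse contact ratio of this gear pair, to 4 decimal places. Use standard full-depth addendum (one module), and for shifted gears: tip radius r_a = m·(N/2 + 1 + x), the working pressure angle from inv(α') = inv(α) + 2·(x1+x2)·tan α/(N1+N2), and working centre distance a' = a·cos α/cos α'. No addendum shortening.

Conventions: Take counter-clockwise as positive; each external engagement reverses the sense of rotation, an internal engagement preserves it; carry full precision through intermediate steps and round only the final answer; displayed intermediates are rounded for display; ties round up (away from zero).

2.0373

recognized (one external pair, fixed centres): single-mesh tooth geometry, m = 1.993, N1 = 71, N2 = 79
base radii: r_b1 = 68.277659, r_b2 = 75.970917
tip radii: r_a1 = 73.629392, r_a2 = 81.406078
inv(α') = inv(15.196°) + 2·(+0.444+0.346)·tan α/(71+79) = 0.00925984  ⇒  α' = 17.14285°
a' = a·cos α / cos α' = 149.4750·cos 15.196°/cos 17.14285° = 150.955084
action lengths: √(r_a1²−r_b1²) = 27.558095, √(r_a2²−r_b2²) = 29.246698
base pitch p_b = π·m·cos α = 6.042270
CR = (27.558095 + 29.246698 − 150.955084·sin 17.14285°)/6.042270 = 2.037315
contact ratio ≈ 2.0373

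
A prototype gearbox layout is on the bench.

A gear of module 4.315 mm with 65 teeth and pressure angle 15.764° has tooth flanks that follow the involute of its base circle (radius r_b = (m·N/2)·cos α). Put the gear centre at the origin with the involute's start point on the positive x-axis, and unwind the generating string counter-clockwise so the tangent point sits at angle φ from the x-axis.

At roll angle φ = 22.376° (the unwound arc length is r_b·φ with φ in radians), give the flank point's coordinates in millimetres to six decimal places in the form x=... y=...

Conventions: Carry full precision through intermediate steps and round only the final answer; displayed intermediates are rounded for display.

recognized (one wheel, involute flank): single-mesh tooth geometry, m = 4.315, N = 65
pitch radius r_p = m·N/2 = 4.315·65/2 = 140.237500
base radius r_b = r_p·cos α = 140.237500·cos 15.764° = 134.963011
roll angle φ = 22.376° = 0.39053487 rad
x = r_b·(cos φ + φ·sin φ) = 144.866001
y = r_b·(sin φ − φ·cos φ) = 2.638972

x=144.866001 y=2.638972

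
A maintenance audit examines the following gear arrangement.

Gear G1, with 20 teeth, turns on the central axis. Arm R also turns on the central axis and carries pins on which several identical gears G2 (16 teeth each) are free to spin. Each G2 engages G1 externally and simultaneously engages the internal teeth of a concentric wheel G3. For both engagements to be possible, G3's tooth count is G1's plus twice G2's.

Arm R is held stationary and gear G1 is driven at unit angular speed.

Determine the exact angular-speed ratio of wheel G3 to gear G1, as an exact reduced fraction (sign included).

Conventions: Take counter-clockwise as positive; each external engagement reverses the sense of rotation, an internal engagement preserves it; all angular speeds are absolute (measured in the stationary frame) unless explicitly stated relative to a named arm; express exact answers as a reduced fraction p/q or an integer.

topology: planetary set — G1 20T / G2 16T / G3 52T, arm = carrier (Willis)
ring teeth: 20 + 2·16 = 52
20(ω_sun−ω_arm) = −52(ω_ring−ω_arm),  ω_arm = 0, ω_sun = 1
ω_ring = 0 − (20/52)(1−0) = -5/13
ω_out/ω_in = -5/13

-5/13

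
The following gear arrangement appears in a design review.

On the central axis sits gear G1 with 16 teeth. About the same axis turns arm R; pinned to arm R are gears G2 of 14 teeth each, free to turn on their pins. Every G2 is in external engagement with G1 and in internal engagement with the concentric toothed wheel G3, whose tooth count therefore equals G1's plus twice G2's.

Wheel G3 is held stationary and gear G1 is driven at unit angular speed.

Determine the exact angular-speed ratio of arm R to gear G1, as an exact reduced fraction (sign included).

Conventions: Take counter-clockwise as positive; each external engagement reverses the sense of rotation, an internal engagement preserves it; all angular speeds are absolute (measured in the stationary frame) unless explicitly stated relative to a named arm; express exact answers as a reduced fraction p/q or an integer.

4/15

topology: planetary set — G1 16T / G2 14T / G3 44T, arm = carrier (Willis)
ring teeth: 16 + 2·14 = 44
16(ω_sun−ω_arm) = −44(ω_ring−ω_arm),  ω_ring = 0, ω_sun = 1
16(1−ω_arm) = −44(0−ω_arm)  ⇒  60·ω_arm = 16  ⇒  ω_arm = 4/15
ω_out/ω_in = 4/15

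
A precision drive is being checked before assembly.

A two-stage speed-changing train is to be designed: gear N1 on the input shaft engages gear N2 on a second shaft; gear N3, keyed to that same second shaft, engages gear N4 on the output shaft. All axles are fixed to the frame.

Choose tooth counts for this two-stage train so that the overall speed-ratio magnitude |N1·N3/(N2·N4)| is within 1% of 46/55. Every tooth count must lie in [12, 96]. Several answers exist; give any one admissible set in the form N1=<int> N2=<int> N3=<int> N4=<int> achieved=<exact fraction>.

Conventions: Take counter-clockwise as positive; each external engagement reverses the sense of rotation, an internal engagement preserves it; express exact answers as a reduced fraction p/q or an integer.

N1=12 N2=15 N3=23 N4=22 achieved=46/55

topology: fixed-axis compound train — 2 stages, target 46/55
target = 46/55 in lowest terms: an exact hit needs N1·N3 = k·46 and N2·N4 = k·55 for one integer k, every count in [12, 96]; additionally prefer no 1:1 stage (N1 ≠ N2, N3 ≠ N4)
k = 1…5: no 1:1-free in-range split of k·46 and k·55 into factor pairs; take k = 6
k = 6: N1·N3 = 276 = 12·23, N2·N4 = 330 = 15·22
achieved = 12·23/(15·22) = 46/55; |achieved − target| = 0 ≤ 23/2750 ✓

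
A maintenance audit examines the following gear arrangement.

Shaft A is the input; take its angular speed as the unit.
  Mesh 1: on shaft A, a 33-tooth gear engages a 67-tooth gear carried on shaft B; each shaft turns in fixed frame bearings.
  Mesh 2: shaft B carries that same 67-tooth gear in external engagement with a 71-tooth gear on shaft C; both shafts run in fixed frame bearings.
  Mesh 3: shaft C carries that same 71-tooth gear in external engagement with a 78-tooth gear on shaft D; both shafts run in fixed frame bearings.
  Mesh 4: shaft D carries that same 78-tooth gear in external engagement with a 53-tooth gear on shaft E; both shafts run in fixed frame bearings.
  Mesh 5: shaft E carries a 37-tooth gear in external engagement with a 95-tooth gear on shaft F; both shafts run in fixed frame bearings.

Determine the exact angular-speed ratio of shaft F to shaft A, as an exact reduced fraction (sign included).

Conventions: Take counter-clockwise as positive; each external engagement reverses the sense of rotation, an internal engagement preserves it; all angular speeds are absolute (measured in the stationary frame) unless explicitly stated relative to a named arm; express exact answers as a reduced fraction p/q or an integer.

-1221/5035

class = fixed-axis compound train [5 meshes; 5 ratios multiply, 5 sense flips]
mesh 1 [33T→67T]: running ratio 33/67, sense −
mesh 2 [67T→71T]: running ratio 33/71, sense +
mesh 3 [71T→78T]: running ratio 11/26, sense −
mesh 4 [78T→53T]: running ratio 33/53, sense +
mesh 5 [37T→95T]: running ratio 1221/5035, sense −
ω_out/ω_in = -1221/5035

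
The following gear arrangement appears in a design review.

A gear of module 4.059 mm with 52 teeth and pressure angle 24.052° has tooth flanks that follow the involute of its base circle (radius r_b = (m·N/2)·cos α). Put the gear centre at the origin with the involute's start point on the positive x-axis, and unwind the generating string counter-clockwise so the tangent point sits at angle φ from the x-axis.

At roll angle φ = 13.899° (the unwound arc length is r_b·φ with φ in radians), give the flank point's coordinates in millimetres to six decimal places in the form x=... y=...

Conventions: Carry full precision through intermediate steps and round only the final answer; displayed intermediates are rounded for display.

x=99.165089 y=0.455880

single-mesh involute tooth geometry (52T wheel at module 4.059)
pitch radius r_p = m·N/2 = 4.059·52/2 = 105.534000
base radius r_b = r_p·cos α = 105.534000·cos 24.052° = 96.371110
roll angle φ = 13.899° = 0.24258331 rad
x = r_b·(cos φ + φ·sin φ) = 99.165089
y = r_b·(sin φ − φ·cos φ) = 0.455880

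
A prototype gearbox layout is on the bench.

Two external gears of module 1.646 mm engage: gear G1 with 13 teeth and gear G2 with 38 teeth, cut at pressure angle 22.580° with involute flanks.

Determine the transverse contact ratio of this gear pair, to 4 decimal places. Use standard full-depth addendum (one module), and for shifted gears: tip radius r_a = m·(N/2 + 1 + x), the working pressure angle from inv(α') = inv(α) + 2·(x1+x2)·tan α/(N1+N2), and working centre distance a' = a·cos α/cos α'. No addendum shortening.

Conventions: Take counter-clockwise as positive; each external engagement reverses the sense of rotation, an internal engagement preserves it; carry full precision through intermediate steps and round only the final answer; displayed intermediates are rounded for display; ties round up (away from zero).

single-mesh involute tooth geometry (13T engaging 38T at module 1.646)
base radii: r_b1 = 9.878861, r_b2 = 28.876670
tip radii: r_a1 = 12.345000, r_a2 = 32.920000
no profile shift: α' = α, a' = a
action lengths: √(r_a1²−r_b1²) = 7.403184, √(r_a2²−r_b2²) = 15.807098
base pitch p_b = π·m·cos α = 4.774670
CR = (7.403184 + 15.807098 − 41.973000·sin 22.58000°)/4.774670 = 1.485711
contact ratio ≈ 1.4857

1.4857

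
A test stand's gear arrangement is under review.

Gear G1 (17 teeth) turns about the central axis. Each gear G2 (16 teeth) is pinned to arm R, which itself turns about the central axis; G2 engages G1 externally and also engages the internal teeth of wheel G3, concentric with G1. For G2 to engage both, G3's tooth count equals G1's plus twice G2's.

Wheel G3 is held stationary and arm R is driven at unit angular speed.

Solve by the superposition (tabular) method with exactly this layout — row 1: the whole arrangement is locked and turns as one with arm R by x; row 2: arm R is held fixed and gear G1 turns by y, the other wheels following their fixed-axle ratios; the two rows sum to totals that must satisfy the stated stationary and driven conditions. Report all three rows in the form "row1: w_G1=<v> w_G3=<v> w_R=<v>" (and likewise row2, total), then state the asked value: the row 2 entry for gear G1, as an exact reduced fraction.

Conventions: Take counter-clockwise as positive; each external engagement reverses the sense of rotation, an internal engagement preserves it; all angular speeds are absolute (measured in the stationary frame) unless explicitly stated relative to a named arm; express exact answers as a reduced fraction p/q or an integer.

row1: w_G1=1 w_G3=1 w_R=1
row2: w_G1=49/17 w_G3=-1 w_R=0
total: w_G1=66/17 w_G3=0 w_R=1
asked value: 49/17

class = planetary set [G3 = 17+2·16 = 49; Willis about the carrier]
row 1 (train locked, turned with arm): all members turn x
superposition row 2 [arm held]: sun y, ring −(17/49)·y, arm 0
boundary: total ω_ring = x − (17/49)·y = 0 and total ω_arm = x = 1  ⇒  y = 49/17, x = 1
row 2 ring = −(17/49)·49/17 = -1
totals (row 1 + row 2): sun 1 + 49/17 = 66/17, ring 1 + (-1) = 0, arm 1 + 0 = 1
asked cell (row2, sun) = 49/17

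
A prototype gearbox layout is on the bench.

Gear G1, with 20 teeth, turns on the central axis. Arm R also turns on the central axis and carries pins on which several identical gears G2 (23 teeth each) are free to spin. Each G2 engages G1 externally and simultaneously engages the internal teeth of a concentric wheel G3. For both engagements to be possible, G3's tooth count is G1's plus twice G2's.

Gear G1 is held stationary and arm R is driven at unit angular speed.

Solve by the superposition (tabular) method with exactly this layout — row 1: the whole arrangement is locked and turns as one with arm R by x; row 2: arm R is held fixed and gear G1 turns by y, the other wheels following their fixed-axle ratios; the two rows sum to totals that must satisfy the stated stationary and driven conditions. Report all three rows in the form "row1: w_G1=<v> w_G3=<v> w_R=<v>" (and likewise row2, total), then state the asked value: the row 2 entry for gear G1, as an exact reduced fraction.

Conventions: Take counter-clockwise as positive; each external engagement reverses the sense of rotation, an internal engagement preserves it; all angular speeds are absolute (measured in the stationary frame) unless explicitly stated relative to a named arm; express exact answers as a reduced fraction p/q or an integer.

row1: w_G1=1 w_G3=1 w_R=1
row2: w_G1=-1 w_G3=10/33 w_R=0
total: w_G1=0 w_G3=43/33 w_R=1
asked value: -1

topology: planetary set — G1 20T / G2 23T / G3 66T, arm = carrier (Willis)
row 1 (train locked, turned with arm): all members turn x
row 2 — arm fixed, fixed-axis ratios: sun y, ring −(20/66)·y, arm 0
boundary: total ω_sun = x + y = 0 and total ω_arm = x = 1  ⇒  y = -1, x = 1
row 2 ring = −(20/66)·(-1) = 10/33
totals (row 1 + row 2): sun 1 + (-1) = 0, ring 1 + 10/33 = 43/33, arm 1 + 0 = 1
asked cell (row2, sun) = -1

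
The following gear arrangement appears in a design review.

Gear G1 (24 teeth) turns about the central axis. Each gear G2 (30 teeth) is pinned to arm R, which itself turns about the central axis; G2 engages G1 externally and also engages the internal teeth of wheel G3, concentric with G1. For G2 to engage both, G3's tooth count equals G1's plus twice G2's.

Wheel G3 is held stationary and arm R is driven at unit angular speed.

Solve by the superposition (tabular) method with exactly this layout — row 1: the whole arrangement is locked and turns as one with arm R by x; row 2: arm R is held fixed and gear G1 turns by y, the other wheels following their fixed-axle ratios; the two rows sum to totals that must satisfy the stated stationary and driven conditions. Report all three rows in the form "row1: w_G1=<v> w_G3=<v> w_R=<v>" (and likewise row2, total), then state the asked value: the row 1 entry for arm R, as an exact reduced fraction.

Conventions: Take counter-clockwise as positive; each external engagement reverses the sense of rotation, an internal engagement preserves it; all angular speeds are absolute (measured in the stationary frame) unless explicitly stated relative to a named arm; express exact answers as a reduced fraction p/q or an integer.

row1: w_G1=1 w_G3=1 w_R=1
row2: w_G1=7/2 w_G3=-1 w_R=0
total: w_G1=9/2 w_G3=0 w_R=1
asked value: 1

topology: planetary set — G1 24T / G2 30T / G3 84T, arm = carrier (Willis)
row 1 — lock + rotate with arm: ω_sun = ω_ring = ω_arm = x
row 2 — arm fixed, fixed-axis ratios: sun y, ring −(24/84)·y, arm 0
boundary: total ω_ring = x − (24/84)·y = 0 and total ω_arm = x = 1  ⇒  y = 7/2, x = 1
row 2 ring = −(24/84)·7/2 = -1
totals (row 1 + row 2): sun 1 + 7/2 = 9/2, ring 1 + (-1) = 0, arm 1 + 0 = 1
asked cell (row1, arm) = 1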